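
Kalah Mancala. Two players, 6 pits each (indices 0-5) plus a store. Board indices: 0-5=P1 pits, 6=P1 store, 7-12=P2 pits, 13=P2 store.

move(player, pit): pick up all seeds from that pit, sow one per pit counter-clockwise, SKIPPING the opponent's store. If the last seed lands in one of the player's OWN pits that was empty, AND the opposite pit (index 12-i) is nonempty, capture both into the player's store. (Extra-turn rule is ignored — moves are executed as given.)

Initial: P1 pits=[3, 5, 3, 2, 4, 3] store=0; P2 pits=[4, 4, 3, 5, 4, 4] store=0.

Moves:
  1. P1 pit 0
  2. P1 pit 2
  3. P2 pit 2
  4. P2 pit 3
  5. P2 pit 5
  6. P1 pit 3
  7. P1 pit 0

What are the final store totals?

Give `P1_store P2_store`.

Answer: 2 2

Derivation:
Move 1: P1 pit0 -> P1=[0,6,4,3,4,3](0) P2=[4,4,3,5,4,4](0)
Move 2: P1 pit2 -> P1=[0,6,0,4,5,4](1) P2=[4,4,3,5,4,4](0)
Move 3: P2 pit2 -> P1=[0,6,0,4,5,4](1) P2=[4,4,0,6,5,5](0)
Move 4: P2 pit3 -> P1=[1,7,1,4,5,4](1) P2=[4,4,0,0,6,6](1)
Move 5: P2 pit5 -> P1=[2,8,2,5,6,4](1) P2=[4,4,0,0,6,0](2)
Move 6: P1 pit3 -> P1=[2,8,2,0,7,5](2) P2=[5,5,0,0,6,0](2)
Move 7: P1 pit0 -> P1=[0,9,3,0,7,5](2) P2=[5,5,0,0,6,0](2)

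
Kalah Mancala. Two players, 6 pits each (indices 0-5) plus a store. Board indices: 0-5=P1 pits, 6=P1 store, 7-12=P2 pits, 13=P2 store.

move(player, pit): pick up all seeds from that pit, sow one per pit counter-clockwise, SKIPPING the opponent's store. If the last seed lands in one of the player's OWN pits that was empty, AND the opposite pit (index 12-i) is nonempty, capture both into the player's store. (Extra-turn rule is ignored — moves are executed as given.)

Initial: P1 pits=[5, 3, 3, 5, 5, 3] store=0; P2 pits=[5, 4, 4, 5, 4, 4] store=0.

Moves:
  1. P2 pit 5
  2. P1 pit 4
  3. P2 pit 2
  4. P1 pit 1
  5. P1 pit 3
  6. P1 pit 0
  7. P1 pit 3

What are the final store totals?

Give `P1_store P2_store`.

Answer: 3 2

Derivation:
Move 1: P2 pit5 -> P1=[6,4,4,5,5,3](0) P2=[5,4,4,5,4,0](1)
Move 2: P1 pit4 -> P1=[6,4,4,5,0,4](1) P2=[6,5,5,5,4,0](1)
Move 3: P2 pit2 -> P1=[7,4,4,5,0,4](1) P2=[6,5,0,6,5,1](2)
Move 4: P1 pit1 -> P1=[7,0,5,6,1,5](1) P2=[6,5,0,6,5,1](2)
Move 5: P1 pit3 -> P1=[7,0,5,0,2,6](2) P2=[7,6,1,6,5,1](2)
Move 6: P1 pit0 -> P1=[0,1,6,1,3,7](3) P2=[8,6,1,6,5,1](2)
Move 7: P1 pit3 -> P1=[0,1,6,0,4,7](3) P2=[8,6,1,6,5,1](2)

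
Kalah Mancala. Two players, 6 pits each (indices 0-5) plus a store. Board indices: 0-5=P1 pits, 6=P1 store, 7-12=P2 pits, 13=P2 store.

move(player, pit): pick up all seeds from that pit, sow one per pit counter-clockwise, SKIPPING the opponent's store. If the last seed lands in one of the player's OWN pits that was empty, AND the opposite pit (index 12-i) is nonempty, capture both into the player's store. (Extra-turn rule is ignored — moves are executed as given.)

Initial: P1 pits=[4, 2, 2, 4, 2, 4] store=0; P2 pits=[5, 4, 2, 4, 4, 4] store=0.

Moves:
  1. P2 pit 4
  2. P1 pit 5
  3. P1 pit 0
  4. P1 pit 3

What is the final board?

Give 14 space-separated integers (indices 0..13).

Answer: 0 4 3 0 4 1 9 1 6 3 4 0 5 1

Derivation:
Move 1: P2 pit4 -> P1=[5,3,2,4,2,4](0) P2=[5,4,2,4,0,5](1)
Move 2: P1 pit5 -> P1=[5,3,2,4,2,0](1) P2=[6,5,3,4,0,5](1)
Move 3: P1 pit0 -> P1=[0,4,3,5,3,0](8) P2=[0,5,3,4,0,5](1)
Move 4: P1 pit3 -> P1=[0,4,3,0,4,1](9) P2=[1,6,3,4,0,5](1)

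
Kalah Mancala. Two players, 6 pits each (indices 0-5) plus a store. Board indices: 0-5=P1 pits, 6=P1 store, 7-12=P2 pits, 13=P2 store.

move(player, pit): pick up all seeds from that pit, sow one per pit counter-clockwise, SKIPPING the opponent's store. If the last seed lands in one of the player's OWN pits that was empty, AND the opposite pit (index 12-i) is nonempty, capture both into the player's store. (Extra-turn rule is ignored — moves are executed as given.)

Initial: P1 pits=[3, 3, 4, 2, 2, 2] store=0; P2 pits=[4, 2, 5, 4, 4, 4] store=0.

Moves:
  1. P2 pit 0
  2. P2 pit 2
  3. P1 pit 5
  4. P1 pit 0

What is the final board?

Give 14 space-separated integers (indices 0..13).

Answer: 0 5 5 3 3 0 1 1 3 0 6 6 5 1

Derivation:
Move 1: P2 pit0 -> P1=[3,3,4,2,2,2](0) P2=[0,3,6,5,5,4](0)
Move 2: P2 pit2 -> P1=[4,4,4,2,2,2](0) P2=[0,3,0,6,6,5](1)
Move 3: P1 pit5 -> P1=[4,4,4,2,2,0](1) P2=[1,3,0,6,6,5](1)
Move 4: P1 pit0 -> P1=[0,5,5,3,3,0](1) P2=[1,3,0,6,6,5](1)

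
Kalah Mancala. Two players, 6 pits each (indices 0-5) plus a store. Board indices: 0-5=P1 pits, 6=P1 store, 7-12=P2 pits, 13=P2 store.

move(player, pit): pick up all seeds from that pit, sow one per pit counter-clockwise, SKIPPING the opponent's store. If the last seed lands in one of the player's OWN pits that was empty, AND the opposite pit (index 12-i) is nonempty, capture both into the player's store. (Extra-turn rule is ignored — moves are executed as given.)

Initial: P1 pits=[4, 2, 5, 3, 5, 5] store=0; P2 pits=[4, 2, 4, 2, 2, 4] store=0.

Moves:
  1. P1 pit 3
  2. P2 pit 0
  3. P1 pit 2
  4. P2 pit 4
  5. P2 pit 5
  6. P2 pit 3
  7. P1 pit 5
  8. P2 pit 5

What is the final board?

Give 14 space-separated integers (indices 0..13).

Answer: 7 3 1 2 7 0 3 2 4 6 1 2 0 4

Derivation:
Move 1: P1 pit3 -> P1=[4,2,5,0,6,6](1) P2=[4,2,4,2,2,4](0)
Move 2: P2 pit0 -> P1=[4,2,5,0,6,6](1) P2=[0,3,5,3,3,4](0)
Move 3: P1 pit2 -> P1=[4,2,0,1,7,7](2) P2=[1,3,5,3,3,4](0)
Move 4: P2 pit4 -> P1=[5,2,0,1,7,7](2) P2=[1,3,5,3,0,5](1)
Move 5: P2 pit5 -> P1=[6,3,1,2,7,7](2) P2=[1,3,5,3,0,0](2)
Move 6: P2 pit3 -> P1=[6,3,1,2,7,7](2) P2=[1,3,5,0,1,1](3)
Move 7: P1 pit5 -> P1=[6,3,1,2,7,0](3) P2=[2,4,6,1,2,2](3)
Move 8: P2 pit5 -> P1=[7,3,1,2,7,0](3) P2=[2,4,6,1,2,0](4)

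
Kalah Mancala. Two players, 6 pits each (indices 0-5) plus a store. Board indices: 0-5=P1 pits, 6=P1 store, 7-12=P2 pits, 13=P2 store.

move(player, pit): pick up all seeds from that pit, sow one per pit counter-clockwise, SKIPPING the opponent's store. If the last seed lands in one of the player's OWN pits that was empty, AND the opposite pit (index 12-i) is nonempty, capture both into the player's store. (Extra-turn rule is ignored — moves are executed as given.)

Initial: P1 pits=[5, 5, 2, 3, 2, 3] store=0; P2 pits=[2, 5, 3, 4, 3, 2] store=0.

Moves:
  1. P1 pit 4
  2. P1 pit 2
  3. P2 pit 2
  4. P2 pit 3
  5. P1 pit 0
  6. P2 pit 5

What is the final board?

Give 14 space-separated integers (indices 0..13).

Move 1: P1 pit4 -> P1=[5,5,2,3,0,4](1) P2=[2,5,3,4,3,2](0)
Move 2: P1 pit2 -> P1=[5,5,0,4,0,4](7) P2=[2,0,3,4,3,2](0)
Move 3: P2 pit2 -> P1=[5,5,0,4,0,4](7) P2=[2,0,0,5,4,3](0)
Move 4: P2 pit3 -> P1=[6,6,0,4,0,4](7) P2=[2,0,0,0,5,4](1)
Move 5: P1 pit0 -> P1=[0,7,1,5,1,5](8) P2=[2,0,0,0,5,4](1)
Move 6: P2 pit5 -> P1=[1,8,2,5,1,5](8) P2=[2,0,0,0,5,0](2)

Answer: 1 8 2 5 1 5 8 2 0 0 0 5 0 2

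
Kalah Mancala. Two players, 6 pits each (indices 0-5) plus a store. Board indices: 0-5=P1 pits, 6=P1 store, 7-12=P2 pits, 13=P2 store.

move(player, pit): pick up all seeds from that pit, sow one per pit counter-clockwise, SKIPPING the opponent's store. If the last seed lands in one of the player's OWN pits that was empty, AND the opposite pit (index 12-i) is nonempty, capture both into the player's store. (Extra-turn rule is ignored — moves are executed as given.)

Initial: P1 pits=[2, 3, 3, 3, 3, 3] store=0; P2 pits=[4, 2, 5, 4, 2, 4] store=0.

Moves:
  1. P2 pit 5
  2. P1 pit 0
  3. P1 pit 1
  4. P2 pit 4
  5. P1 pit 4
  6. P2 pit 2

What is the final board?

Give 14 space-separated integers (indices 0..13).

Move 1: P2 pit5 -> P1=[3,4,4,3,3,3](0) P2=[4,2,5,4,2,0](1)
Move 2: P1 pit0 -> P1=[0,5,5,4,3,3](0) P2=[4,2,5,4,2,0](1)
Move 3: P1 pit1 -> P1=[0,0,6,5,4,4](1) P2=[4,2,5,4,2,0](1)
Move 4: P2 pit4 -> P1=[0,0,6,5,4,4](1) P2=[4,2,5,4,0,1](2)
Move 5: P1 pit4 -> P1=[0,0,6,5,0,5](2) P2=[5,3,5,4,0,1](2)
Move 6: P2 pit2 -> P1=[1,0,6,5,0,5](2) P2=[5,3,0,5,1,2](3)

Answer: 1 0 6 5 0 5 2 5 3 0 5 1 2 3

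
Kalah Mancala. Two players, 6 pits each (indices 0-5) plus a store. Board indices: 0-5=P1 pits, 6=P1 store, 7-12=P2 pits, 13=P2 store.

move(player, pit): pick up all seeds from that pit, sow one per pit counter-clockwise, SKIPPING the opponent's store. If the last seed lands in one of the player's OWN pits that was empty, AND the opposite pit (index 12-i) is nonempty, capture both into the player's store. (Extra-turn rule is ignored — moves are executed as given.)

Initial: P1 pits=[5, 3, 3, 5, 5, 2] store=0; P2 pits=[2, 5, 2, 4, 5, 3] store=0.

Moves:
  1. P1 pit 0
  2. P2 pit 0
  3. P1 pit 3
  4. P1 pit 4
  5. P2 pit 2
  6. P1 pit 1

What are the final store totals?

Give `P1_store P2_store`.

Move 1: P1 pit0 -> P1=[0,4,4,6,6,3](0) P2=[2,5,2,4,5,3](0)
Move 2: P2 pit0 -> P1=[0,4,4,6,6,3](0) P2=[0,6,3,4,5,3](0)
Move 3: P1 pit3 -> P1=[0,4,4,0,7,4](1) P2=[1,7,4,4,5,3](0)
Move 4: P1 pit4 -> P1=[0,4,4,0,0,5](2) P2=[2,8,5,5,6,3](0)
Move 5: P2 pit2 -> P1=[1,4,4,0,0,5](2) P2=[2,8,0,6,7,4](1)
Move 6: P1 pit1 -> P1=[1,0,5,1,1,6](2) P2=[2,8,0,6,7,4](1)

Answer: 2 1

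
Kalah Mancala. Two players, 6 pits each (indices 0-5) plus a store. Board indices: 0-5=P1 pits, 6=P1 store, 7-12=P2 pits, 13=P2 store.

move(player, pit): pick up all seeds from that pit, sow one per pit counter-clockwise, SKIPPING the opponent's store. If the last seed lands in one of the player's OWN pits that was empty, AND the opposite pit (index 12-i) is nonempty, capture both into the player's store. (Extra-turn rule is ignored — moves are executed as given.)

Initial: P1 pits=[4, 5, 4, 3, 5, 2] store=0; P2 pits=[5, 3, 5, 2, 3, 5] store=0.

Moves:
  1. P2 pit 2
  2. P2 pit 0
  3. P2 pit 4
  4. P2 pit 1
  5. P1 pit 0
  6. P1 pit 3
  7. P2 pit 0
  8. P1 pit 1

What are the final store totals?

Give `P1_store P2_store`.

Move 1: P2 pit2 -> P1=[5,5,4,3,5,2](0) P2=[5,3,0,3,4,6](1)
Move 2: P2 pit0 -> P1=[5,5,4,3,5,2](0) P2=[0,4,1,4,5,7](1)
Move 3: P2 pit4 -> P1=[6,6,5,3,5,2](0) P2=[0,4,1,4,0,8](2)
Move 4: P2 pit1 -> P1=[6,6,5,3,5,2](0) P2=[0,0,2,5,1,9](2)
Move 5: P1 pit0 -> P1=[0,7,6,4,6,3](1) P2=[0,0,2,5,1,9](2)
Move 6: P1 pit3 -> P1=[0,7,6,0,7,4](2) P2=[1,0,2,5,1,9](2)
Move 7: P2 pit0 -> P1=[0,7,6,0,0,4](2) P2=[0,0,2,5,1,9](10)
Move 8: P1 pit1 -> P1=[0,0,7,1,1,5](3) P2=[1,1,2,5,1,9](10)

Answer: 3 10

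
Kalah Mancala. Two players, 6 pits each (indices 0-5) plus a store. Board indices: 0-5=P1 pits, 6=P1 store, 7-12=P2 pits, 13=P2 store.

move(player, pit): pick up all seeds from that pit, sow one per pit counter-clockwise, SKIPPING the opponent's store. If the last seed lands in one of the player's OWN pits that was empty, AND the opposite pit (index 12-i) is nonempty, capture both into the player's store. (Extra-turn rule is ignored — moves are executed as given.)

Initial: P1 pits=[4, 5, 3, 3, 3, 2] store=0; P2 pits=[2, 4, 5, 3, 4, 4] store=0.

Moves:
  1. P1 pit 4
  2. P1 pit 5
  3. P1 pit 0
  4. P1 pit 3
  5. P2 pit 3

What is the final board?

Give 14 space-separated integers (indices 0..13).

Move 1: P1 pit4 -> P1=[4,5,3,3,0,3](1) P2=[3,4,5,3,4,4](0)
Move 2: P1 pit5 -> P1=[4,5,3,3,0,0](2) P2=[4,5,5,3,4,4](0)
Move 3: P1 pit0 -> P1=[0,6,4,4,0,0](8) P2=[4,0,5,3,4,4](0)
Move 4: P1 pit3 -> P1=[0,6,4,0,1,1](9) P2=[5,0,5,3,4,4](0)
Move 5: P2 pit3 -> P1=[0,6,4,0,1,1](9) P2=[5,0,5,0,5,5](1)

Answer: 0 6 4 0 1 1 9 5 0 5 0 5 5 1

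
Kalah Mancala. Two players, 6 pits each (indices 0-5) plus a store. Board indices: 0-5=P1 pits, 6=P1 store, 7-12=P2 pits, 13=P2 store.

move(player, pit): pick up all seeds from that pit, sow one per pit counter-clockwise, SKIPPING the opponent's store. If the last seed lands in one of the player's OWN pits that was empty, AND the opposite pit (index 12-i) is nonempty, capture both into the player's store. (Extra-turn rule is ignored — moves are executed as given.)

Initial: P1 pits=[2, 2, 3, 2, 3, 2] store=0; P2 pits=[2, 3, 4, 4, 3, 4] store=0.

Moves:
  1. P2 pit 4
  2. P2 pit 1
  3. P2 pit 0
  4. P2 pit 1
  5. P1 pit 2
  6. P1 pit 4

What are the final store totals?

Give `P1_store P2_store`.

Answer: 1 4

Derivation:
Move 1: P2 pit4 -> P1=[3,2,3,2,3,2](0) P2=[2,3,4,4,0,5](1)
Move 2: P2 pit1 -> P1=[3,0,3,2,3,2](0) P2=[2,0,5,5,0,5](4)
Move 3: P2 pit0 -> P1=[3,0,3,2,3,2](0) P2=[0,1,6,5,0,5](4)
Move 4: P2 pit1 -> P1=[3,0,3,2,3,2](0) P2=[0,0,7,5,0,5](4)
Move 5: P1 pit2 -> P1=[3,0,0,3,4,3](0) P2=[0,0,7,5,0,5](4)
Move 6: P1 pit4 -> P1=[3,0,0,3,0,4](1) P2=[1,1,7,5,0,5](4)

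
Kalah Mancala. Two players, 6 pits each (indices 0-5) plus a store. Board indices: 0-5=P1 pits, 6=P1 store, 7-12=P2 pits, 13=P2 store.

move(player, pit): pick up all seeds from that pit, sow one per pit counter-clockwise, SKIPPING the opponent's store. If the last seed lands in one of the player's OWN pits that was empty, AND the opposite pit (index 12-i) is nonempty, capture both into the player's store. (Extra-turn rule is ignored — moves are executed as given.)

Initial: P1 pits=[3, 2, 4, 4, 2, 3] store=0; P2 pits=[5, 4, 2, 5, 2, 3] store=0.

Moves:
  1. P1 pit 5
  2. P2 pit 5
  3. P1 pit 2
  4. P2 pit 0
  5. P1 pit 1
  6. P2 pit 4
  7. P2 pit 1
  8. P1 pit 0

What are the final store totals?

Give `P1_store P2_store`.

Answer: 3 4

Derivation:
Move 1: P1 pit5 -> P1=[3,2,4,4,2,0](1) P2=[6,5,2,5,2,3](0)
Move 2: P2 pit5 -> P1=[4,3,4,4,2,0](1) P2=[6,5,2,5,2,0](1)
Move 3: P1 pit2 -> P1=[4,3,0,5,3,1](2) P2=[6,5,2,5,2,0](1)
Move 4: P2 pit0 -> P1=[4,3,0,5,3,1](2) P2=[0,6,3,6,3,1](2)
Move 5: P1 pit1 -> P1=[4,0,1,6,4,1](2) P2=[0,6,3,6,3,1](2)
Move 6: P2 pit4 -> P1=[5,0,1,6,4,1](2) P2=[0,6,3,6,0,2](3)
Move 7: P2 pit1 -> P1=[6,0,1,6,4,1](2) P2=[0,0,4,7,1,3](4)
Move 8: P1 pit0 -> P1=[0,1,2,7,5,2](3) P2=[0,0,4,7,1,3](4)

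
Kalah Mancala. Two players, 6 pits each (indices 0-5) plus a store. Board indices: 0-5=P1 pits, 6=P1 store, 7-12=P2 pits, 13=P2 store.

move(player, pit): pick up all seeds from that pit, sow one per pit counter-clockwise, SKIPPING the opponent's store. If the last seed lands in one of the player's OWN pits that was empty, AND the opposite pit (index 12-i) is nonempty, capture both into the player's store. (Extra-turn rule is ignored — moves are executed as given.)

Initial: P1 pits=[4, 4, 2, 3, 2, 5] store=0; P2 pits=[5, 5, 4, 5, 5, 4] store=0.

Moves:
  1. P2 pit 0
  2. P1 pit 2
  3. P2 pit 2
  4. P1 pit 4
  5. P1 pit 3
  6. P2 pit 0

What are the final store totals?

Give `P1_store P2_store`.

Answer: 2 1

Derivation:
Move 1: P2 pit0 -> P1=[4,4,2,3,2,5](0) P2=[0,6,5,6,6,5](0)
Move 2: P1 pit2 -> P1=[4,4,0,4,3,5](0) P2=[0,6,5,6,6,5](0)
Move 3: P2 pit2 -> P1=[5,4,0,4,3,5](0) P2=[0,6,0,7,7,6](1)
Move 4: P1 pit4 -> P1=[5,4,0,4,0,6](1) P2=[1,6,0,7,7,6](1)
Move 5: P1 pit3 -> P1=[5,4,0,0,1,7](2) P2=[2,6,0,7,7,6](1)
Move 6: P2 pit0 -> P1=[5,4,0,0,1,7](2) P2=[0,7,1,7,7,6](1)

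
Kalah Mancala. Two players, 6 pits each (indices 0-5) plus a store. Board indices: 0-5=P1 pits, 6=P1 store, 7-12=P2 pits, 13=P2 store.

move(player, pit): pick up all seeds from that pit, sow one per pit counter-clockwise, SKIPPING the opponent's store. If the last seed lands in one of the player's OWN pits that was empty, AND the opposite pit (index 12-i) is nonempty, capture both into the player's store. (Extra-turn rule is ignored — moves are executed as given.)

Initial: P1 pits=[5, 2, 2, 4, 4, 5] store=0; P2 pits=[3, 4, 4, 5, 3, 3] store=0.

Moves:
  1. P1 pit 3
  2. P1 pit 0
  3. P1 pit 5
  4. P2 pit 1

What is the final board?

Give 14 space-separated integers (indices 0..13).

Move 1: P1 pit3 -> P1=[5,2,2,0,5,6](1) P2=[4,4,4,5,3,3](0)
Move 2: P1 pit0 -> P1=[0,3,3,1,6,7](1) P2=[4,4,4,5,3,3](0)
Move 3: P1 pit5 -> P1=[0,3,3,1,6,0](2) P2=[5,5,5,6,4,4](0)
Move 4: P2 pit1 -> P1=[0,3,3,1,6,0](2) P2=[5,0,6,7,5,5](1)

Answer: 0 3 3 1 6 0 2 5 0 6 7 5 5 1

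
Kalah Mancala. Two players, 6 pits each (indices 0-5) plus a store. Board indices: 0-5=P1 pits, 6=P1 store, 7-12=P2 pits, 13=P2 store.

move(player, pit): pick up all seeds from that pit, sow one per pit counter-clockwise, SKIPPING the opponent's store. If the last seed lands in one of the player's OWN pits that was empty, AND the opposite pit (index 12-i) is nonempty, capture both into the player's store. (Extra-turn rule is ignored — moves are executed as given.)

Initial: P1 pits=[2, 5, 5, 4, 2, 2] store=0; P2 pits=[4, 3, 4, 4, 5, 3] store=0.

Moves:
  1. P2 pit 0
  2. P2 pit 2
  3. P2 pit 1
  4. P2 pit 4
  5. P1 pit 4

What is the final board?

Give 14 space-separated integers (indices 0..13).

Answer: 4 6 6 5 0 4 1 1 0 1 7 0 6 2

Derivation:
Move 1: P2 pit0 -> P1=[2,5,5,4,2,2](0) P2=[0,4,5,5,6,3](0)
Move 2: P2 pit2 -> P1=[3,5,5,4,2,2](0) P2=[0,4,0,6,7,4](1)
Move 3: P2 pit1 -> P1=[3,5,5,4,2,2](0) P2=[0,0,1,7,8,5](1)
Move 4: P2 pit4 -> P1=[4,6,6,5,3,3](0) P2=[0,0,1,7,0,6](2)
Move 5: P1 pit4 -> P1=[4,6,6,5,0,4](1) P2=[1,0,1,7,0,6](2)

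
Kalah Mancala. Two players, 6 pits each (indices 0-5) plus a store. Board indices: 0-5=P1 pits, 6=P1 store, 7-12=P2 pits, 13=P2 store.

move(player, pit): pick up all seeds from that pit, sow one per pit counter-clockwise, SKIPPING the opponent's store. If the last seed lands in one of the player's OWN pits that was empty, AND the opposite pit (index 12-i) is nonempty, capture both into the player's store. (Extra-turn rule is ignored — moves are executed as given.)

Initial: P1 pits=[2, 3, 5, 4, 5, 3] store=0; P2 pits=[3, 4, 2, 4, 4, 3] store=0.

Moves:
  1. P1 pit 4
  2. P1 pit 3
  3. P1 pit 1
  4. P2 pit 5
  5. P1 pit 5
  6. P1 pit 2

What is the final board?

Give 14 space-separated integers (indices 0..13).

Move 1: P1 pit4 -> P1=[2,3,5,4,0,4](1) P2=[4,5,3,4,4,3](0)
Move 2: P1 pit3 -> P1=[2,3,5,0,1,5](2) P2=[5,5,3,4,4,3](0)
Move 3: P1 pit1 -> P1=[2,0,6,1,2,5](2) P2=[5,5,3,4,4,3](0)
Move 4: P2 pit5 -> P1=[3,1,6,1,2,5](2) P2=[5,5,3,4,4,0](1)
Move 5: P1 pit5 -> P1=[3,1,6,1,2,0](3) P2=[6,6,4,5,4,0](1)
Move 6: P1 pit2 -> P1=[3,1,0,2,3,1](4) P2=[7,7,4,5,4,0](1)

Answer: 3 1 0 2 3 1 4 7 7 4 5 4 0 1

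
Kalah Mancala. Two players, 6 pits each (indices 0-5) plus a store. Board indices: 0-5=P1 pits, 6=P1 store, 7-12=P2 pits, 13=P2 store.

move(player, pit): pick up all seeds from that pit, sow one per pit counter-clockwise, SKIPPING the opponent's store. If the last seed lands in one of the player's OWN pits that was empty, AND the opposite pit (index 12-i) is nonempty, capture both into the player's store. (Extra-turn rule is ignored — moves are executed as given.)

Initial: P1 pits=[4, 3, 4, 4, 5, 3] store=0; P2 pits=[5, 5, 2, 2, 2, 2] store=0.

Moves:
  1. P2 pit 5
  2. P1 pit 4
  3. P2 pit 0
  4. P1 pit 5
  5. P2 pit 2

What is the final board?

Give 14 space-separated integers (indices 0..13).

Move 1: P2 pit5 -> P1=[5,3,4,4,5,3](0) P2=[5,5,2,2,2,0](1)
Move 2: P1 pit4 -> P1=[5,3,4,4,0,4](1) P2=[6,6,3,2,2,0](1)
Move 3: P2 pit0 -> P1=[5,3,4,4,0,4](1) P2=[0,7,4,3,3,1](2)
Move 4: P1 pit5 -> P1=[5,3,4,4,0,0](2) P2=[1,8,5,3,3,1](2)
Move 5: P2 pit2 -> P1=[6,3,4,4,0,0](2) P2=[1,8,0,4,4,2](3)

Answer: 6 3 4 4 0 0 2 1 8 0 4 4 2 3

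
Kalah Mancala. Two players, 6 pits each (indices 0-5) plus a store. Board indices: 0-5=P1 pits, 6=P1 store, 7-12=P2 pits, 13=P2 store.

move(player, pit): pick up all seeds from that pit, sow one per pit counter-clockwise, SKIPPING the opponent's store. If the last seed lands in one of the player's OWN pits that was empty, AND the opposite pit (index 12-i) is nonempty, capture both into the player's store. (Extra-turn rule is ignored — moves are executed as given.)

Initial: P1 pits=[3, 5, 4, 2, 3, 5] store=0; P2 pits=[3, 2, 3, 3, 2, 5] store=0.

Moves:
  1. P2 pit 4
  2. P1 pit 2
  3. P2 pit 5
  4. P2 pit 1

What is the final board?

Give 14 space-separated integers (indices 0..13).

Move 1: P2 pit4 -> P1=[3,5,4,2,3,5](0) P2=[3,2,3,3,0,6](1)
Move 2: P1 pit2 -> P1=[3,5,0,3,4,6](1) P2=[3,2,3,3,0,6](1)
Move 3: P2 pit5 -> P1=[4,6,1,4,5,6](1) P2=[3,2,3,3,0,0](2)
Move 4: P2 pit1 -> P1=[4,6,1,4,5,6](1) P2=[3,0,4,4,0,0](2)

Answer: 4 6 1 4 5 6 1 3 0 4 4 0 0 2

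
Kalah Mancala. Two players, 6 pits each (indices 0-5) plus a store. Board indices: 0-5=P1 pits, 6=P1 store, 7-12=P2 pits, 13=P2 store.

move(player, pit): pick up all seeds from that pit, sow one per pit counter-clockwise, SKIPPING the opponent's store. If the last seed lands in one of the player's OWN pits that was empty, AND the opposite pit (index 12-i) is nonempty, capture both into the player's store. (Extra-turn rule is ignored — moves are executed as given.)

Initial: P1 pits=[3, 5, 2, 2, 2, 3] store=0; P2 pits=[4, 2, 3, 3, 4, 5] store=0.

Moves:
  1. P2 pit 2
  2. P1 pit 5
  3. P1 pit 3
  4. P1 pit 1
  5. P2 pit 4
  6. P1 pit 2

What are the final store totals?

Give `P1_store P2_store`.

Move 1: P2 pit2 -> P1=[3,5,2,2,2,3](0) P2=[4,2,0,4,5,6](0)
Move 2: P1 pit5 -> P1=[3,5,2,2,2,0](1) P2=[5,3,0,4,5,6](0)
Move 3: P1 pit3 -> P1=[3,5,2,0,3,0](7) P2=[0,3,0,4,5,6](0)
Move 4: P1 pit1 -> P1=[3,0,3,1,4,1](8) P2=[0,3,0,4,5,6](0)
Move 5: P2 pit4 -> P1=[4,1,4,1,4,1](8) P2=[0,3,0,4,0,7](1)
Move 6: P1 pit2 -> P1=[4,1,0,2,5,2](9) P2=[0,3,0,4,0,7](1)

Answer: 9 1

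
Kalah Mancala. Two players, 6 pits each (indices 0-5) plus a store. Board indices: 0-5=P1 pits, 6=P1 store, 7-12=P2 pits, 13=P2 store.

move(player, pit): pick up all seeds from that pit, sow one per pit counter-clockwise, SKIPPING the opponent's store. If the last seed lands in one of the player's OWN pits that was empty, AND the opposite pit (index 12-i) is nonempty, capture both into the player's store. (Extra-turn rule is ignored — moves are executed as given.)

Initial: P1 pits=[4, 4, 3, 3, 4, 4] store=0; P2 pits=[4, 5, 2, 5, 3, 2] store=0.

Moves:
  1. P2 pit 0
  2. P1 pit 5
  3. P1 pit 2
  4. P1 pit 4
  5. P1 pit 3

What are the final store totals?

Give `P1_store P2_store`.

Move 1: P2 pit0 -> P1=[4,4,3,3,4,4](0) P2=[0,6,3,6,4,2](0)
Move 2: P1 pit5 -> P1=[4,4,3,3,4,0](1) P2=[1,7,4,6,4,2](0)
Move 3: P1 pit2 -> P1=[4,4,0,4,5,0](3) P2=[0,7,4,6,4,2](0)
Move 4: P1 pit4 -> P1=[4,4,0,4,0,1](4) P2=[1,8,5,6,4,2](0)
Move 5: P1 pit3 -> P1=[4,4,0,0,1,2](5) P2=[2,8,5,6,4,2](0)

Answer: 5 0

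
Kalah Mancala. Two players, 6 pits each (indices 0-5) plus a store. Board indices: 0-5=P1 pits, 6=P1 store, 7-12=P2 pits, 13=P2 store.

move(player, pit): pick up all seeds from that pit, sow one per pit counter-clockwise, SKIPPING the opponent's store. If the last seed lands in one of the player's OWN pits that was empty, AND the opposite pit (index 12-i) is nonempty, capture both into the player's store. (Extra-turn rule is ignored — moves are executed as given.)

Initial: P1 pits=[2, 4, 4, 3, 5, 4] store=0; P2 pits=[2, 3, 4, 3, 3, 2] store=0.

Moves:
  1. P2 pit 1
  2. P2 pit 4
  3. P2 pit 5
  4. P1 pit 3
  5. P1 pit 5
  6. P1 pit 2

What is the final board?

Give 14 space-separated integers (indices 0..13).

Move 1: P2 pit1 -> P1=[2,4,4,3,5,4](0) P2=[2,0,5,4,4,2](0)
Move 2: P2 pit4 -> P1=[3,5,4,3,5,4](0) P2=[2,0,5,4,0,3](1)
Move 3: P2 pit5 -> P1=[4,6,4,3,5,4](0) P2=[2,0,5,4,0,0](2)
Move 4: P1 pit3 -> P1=[4,6,4,0,6,5](1) P2=[2,0,5,4,0,0](2)
Move 5: P1 pit5 -> P1=[4,6,4,0,6,0](2) P2=[3,1,6,5,0,0](2)
Move 6: P1 pit2 -> P1=[4,6,0,1,7,1](3) P2=[3,1,6,5,0,0](2)

Answer: 4 6 0 1 7 1 3 3 1 6 5 0 0 2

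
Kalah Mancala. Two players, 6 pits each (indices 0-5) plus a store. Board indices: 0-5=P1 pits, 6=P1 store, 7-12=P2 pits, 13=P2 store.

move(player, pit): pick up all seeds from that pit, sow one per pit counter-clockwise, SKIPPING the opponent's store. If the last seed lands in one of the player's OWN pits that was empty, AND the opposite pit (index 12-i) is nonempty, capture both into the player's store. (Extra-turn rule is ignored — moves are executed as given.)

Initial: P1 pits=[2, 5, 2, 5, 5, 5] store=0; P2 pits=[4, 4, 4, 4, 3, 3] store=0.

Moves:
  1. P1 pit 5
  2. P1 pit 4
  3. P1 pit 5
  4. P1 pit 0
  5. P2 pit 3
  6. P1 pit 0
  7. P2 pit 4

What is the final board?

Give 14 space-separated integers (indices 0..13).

Move 1: P1 pit5 -> P1=[2,5,2,5,5,0](1) P2=[5,5,5,5,3,3](0)
Move 2: P1 pit4 -> P1=[2,5,2,5,0,1](2) P2=[6,6,6,5,3,3](0)
Move 3: P1 pit5 -> P1=[2,5,2,5,0,0](3) P2=[6,6,6,5,3,3](0)
Move 4: P1 pit0 -> P1=[0,6,3,5,0,0](3) P2=[6,6,6,5,3,3](0)
Move 5: P2 pit3 -> P1=[1,7,3,5,0,0](3) P2=[6,6,6,0,4,4](1)
Move 6: P1 pit0 -> P1=[0,8,3,5,0,0](3) P2=[6,6,6,0,4,4](1)
Move 7: P2 pit4 -> P1=[1,9,3,5,0,0](3) P2=[6,6,6,0,0,5](2)

Answer: 1 9 3 5 0 0 3 6 6 6 0 0 5 2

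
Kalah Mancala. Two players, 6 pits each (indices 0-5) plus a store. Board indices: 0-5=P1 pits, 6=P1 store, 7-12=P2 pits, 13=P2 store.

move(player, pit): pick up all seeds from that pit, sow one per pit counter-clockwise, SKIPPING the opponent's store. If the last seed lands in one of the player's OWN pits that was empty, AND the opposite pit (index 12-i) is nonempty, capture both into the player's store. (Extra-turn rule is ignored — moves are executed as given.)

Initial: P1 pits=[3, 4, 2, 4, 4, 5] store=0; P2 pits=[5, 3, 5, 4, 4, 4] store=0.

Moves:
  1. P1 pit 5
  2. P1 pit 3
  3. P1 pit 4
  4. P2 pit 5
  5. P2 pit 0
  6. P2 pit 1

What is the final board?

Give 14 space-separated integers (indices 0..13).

Answer: 6 6 3 0 0 2 3 0 0 9 7 6 2 3

Derivation:
Move 1: P1 pit5 -> P1=[3,4,2,4,4,0](1) P2=[6,4,6,5,4,4](0)
Move 2: P1 pit3 -> P1=[3,4,2,0,5,1](2) P2=[7,4,6,5,4,4](0)
Move 3: P1 pit4 -> P1=[3,4,2,0,0,2](3) P2=[8,5,7,5,4,4](0)
Move 4: P2 pit5 -> P1=[4,5,3,0,0,2](3) P2=[8,5,7,5,4,0](1)
Move 5: P2 pit0 -> P1=[5,6,3,0,0,2](3) P2=[0,6,8,6,5,1](2)
Move 6: P2 pit1 -> P1=[6,6,3,0,0,2](3) P2=[0,0,9,7,6,2](3)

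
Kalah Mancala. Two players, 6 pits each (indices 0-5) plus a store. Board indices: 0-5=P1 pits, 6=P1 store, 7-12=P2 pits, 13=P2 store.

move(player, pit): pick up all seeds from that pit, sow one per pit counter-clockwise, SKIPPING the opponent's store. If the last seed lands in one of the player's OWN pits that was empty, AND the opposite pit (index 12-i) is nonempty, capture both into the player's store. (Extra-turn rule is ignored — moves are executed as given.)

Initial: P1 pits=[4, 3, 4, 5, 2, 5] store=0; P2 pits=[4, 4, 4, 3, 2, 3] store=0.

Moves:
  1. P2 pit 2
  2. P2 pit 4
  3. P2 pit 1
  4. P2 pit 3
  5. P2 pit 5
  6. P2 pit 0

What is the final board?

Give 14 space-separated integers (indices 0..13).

Answer: 7 5 5 6 3 6 0 0 1 2 1 3 0 4

Derivation:
Move 1: P2 pit2 -> P1=[4,3,4,5,2,5](0) P2=[4,4,0,4,3,4](1)
Move 2: P2 pit4 -> P1=[5,3,4,5,2,5](0) P2=[4,4,0,4,0,5](2)
Move 3: P2 pit1 -> P1=[5,3,4,5,2,5](0) P2=[4,0,1,5,1,6](2)
Move 4: P2 pit3 -> P1=[6,4,4,5,2,5](0) P2=[4,0,1,0,2,7](3)
Move 5: P2 pit5 -> P1=[7,5,5,6,3,6](0) P2=[4,0,1,0,2,0](4)
Move 6: P2 pit0 -> P1=[7,5,5,6,3,6](0) P2=[0,1,2,1,3,0](4)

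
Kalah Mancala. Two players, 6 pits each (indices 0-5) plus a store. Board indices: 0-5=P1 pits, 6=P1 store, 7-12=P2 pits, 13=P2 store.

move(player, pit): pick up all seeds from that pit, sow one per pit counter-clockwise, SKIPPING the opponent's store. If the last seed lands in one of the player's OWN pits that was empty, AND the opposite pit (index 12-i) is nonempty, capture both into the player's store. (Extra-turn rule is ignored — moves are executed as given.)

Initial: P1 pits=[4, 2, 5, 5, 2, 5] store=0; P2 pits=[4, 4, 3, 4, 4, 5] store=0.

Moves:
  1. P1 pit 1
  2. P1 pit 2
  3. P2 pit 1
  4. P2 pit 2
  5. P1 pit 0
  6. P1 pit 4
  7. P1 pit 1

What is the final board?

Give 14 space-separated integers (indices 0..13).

Move 1: P1 pit1 -> P1=[4,0,6,6,2,5](0) P2=[4,4,3,4,4,5](0)
Move 2: P1 pit2 -> P1=[4,0,0,7,3,6](1) P2=[5,5,3,4,4,5](0)
Move 3: P2 pit1 -> P1=[4,0,0,7,3,6](1) P2=[5,0,4,5,5,6](1)
Move 4: P2 pit2 -> P1=[4,0,0,7,3,6](1) P2=[5,0,0,6,6,7](2)
Move 5: P1 pit0 -> P1=[0,1,1,8,4,6](1) P2=[5,0,0,6,6,7](2)
Move 6: P1 pit4 -> P1=[0,1,1,8,0,7](2) P2=[6,1,0,6,6,7](2)
Move 7: P1 pit1 -> P1=[0,0,2,8,0,7](2) P2=[6,1,0,6,6,7](2)

Answer: 0 0 2 8 0 7 2 6 1 0 6 6 7 2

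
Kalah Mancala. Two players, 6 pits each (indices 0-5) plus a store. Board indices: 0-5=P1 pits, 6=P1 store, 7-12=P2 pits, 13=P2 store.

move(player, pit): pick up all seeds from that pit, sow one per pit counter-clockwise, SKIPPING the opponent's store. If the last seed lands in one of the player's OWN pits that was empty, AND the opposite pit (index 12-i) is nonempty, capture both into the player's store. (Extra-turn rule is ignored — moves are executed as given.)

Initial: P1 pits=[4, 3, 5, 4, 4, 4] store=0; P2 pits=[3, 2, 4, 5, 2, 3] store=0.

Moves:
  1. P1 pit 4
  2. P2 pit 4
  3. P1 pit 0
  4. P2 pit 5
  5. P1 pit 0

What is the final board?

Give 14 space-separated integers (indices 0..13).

Answer: 0 6 7 5 0 5 5 4 0 4 5 0 0 2

Derivation:
Move 1: P1 pit4 -> P1=[4,3,5,4,0,5](1) P2=[4,3,4,5,2,3](0)
Move 2: P2 pit4 -> P1=[4,3,5,4,0,5](1) P2=[4,3,4,5,0,4](1)
Move 3: P1 pit0 -> P1=[0,4,6,5,0,5](5) P2=[4,0,4,5,0,4](1)
Move 4: P2 pit5 -> P1=[1,5,7,5,0,5](5) P2=[4,0,4,5,0,0](2)
Move 5: P1 pit0 -> P1=[0,6,7,5,0,5](5) P2=[4,0,4,5,0,0](2)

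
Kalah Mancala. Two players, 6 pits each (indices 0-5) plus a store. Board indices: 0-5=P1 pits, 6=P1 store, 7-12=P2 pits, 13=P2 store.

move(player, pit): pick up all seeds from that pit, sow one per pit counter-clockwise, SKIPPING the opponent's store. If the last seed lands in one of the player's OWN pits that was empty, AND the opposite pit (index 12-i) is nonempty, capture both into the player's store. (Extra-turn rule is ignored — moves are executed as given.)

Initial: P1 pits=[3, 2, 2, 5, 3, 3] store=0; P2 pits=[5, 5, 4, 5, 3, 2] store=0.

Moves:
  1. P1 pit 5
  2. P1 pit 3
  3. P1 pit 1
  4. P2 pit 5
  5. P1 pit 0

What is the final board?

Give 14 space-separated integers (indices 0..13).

Answer: 0 1 4 1 5 1 7 7 7 0 5 3 0 1

Derivation:
Move 1: P1 pit5 -> P1=[3,2,2,5,3,0](1) P2=[6,6,4,5,3,2](0)
Move 2: P1 pit3 -> P1=[3,2,2,0,4,1](2) P2=[7,7,4,5,3,2](0)
Move 3: P1 pit1 -> P1=[3,0,3,0,4,1](7) P2=[7,7,0,5,3,2](0)
Move 4: P2 pit5 -> P1=[4,0,3,0,4,1](7) P2=[7,7,0,5,3,0](1)
Move 5: P1 pit0 -> P1=[0,1,4,1,5,1](7) P2=[7,7,0,5,3,0](1)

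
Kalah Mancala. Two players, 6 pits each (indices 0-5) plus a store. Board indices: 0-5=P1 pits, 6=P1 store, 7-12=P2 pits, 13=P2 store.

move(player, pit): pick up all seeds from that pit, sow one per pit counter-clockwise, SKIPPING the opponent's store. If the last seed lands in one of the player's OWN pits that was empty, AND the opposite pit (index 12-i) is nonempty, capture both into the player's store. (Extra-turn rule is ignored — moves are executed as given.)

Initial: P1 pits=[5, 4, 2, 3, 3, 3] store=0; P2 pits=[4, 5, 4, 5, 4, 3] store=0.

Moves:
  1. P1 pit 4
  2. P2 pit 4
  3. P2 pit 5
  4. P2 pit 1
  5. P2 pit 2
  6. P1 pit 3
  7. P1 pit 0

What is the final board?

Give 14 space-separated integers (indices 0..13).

Move 1: P1 pit4 -> P1=[5,4,2,3,0,4](1) P2=[5,5,4,5,4,3](0)
Move 2: P2 pit4 -> P1=[6,5,2,3,0,4](1) P2=[5,5,4,5,0,4](1)
Move 3: P2 pit5 -> P1=[7,6,3,3,0,4](1) P2=[5,5,4,5,0,0](2)
Move 4: P2 pit1 -> P1=[7,6,3,3,0,4](1) P2=[5,0,5,6,1,1](3)
Move 5: P2 pit2 -> P1=[8,6,3,3,0,4](1) P2=[5,0,0,7,2,2](4)
Move 6: P1 pit3 -> P1=[8,6,3,0,1,5](2) P2=[5,0,0,7,2,2](4)
Move 7: P1 pit0 -> P1=[0,7,4,1,2,6](3) P2=[6,1,0,7,2,2](4)

Answer: 0 7 4 1 2 6 3 6 1 0 7 2 2 4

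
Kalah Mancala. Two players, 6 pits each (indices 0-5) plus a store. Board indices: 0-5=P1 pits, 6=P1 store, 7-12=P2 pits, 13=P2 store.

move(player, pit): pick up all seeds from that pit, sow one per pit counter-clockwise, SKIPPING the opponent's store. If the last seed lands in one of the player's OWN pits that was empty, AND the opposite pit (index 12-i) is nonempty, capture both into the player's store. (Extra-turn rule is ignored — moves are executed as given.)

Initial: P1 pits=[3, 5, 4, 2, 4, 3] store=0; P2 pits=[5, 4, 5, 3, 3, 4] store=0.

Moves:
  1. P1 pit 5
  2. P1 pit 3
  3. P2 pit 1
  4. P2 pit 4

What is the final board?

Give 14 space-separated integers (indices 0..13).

Answer: 4 6 4 0 5 0 8 0 0 6 4 0 6 2

Derivation:
Move 1: P1 pit5 -> P1=[3,5,4,2,4,0](1) P2=[6,5,5,3,3,4](0)
Move 2: P1 pit3 -> P1=[3,5,4,0,5,0](8) P2=[0,5,5,3,3,4](0)
Move 3: P2 pit1 -> P1=[3,5,4,0,5,0](8) P2=[0,0,6,4,4,5](1)
Move 4: P2 pit4 -> P1=[4,6,4,0,5,0](8) P2=[0,0,6,4,0,6](2)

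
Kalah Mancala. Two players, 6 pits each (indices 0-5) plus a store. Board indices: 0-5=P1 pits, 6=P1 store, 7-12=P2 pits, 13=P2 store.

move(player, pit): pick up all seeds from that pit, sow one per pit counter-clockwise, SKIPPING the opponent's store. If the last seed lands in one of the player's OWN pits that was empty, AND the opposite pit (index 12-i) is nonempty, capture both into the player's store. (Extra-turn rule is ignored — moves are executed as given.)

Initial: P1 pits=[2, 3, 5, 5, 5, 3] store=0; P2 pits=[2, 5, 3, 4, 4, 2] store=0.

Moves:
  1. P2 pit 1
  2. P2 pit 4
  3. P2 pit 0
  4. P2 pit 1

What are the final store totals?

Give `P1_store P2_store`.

Answer: 0 2

Derivation:
Move 1: P2 pit1 -> P1=[2,3,5,5,5,3](0) P2=[2,0,4,5,5,3](1)
Move 2: P2 pit4 -> P1=[3,4,6,5,5,3](0) P2=[2,0,4,5,0,4](2)
Move 3: P2 pit0 -> P1=[3,4,6,5,5,3](0) P2=[0,1,5,5,0,4](2)
Move 4: P2 pit1 -> P1=[3,4,6,5,5,3](0) P2=[0,0,6,5,0,4](2)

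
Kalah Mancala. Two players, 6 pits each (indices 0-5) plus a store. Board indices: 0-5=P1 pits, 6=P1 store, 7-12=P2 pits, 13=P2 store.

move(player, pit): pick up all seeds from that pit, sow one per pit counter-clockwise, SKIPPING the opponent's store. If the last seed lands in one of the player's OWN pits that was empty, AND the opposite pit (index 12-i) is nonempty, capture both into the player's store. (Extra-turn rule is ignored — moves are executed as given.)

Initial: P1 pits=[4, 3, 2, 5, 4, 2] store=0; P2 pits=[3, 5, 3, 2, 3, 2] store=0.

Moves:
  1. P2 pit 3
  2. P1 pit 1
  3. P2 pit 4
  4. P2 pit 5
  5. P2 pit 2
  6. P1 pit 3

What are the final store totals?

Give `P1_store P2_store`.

Move 1: P2 pit3 -> P1=[4,3,2,5,4,2](0) P2=[3,5,3,0,4,3](0)
Move 2: P1 pit1 -> P1=[4,0,3,6,5,2](0) P2=[3,5,3,0,4,3](0)
Move 3: P2 pit4 -> P1=[5,1,3,6,5,2](0) P2=[3,5,3,0,0,4](1)
Move 4: P2 pit5 -> P1=[6,2,4,6,5,2](0) P2=[3,5,3,0,0,0](2)
Move 5: P2 pit2 -> P1=[0,2,4,6,5,2](0) P2=[3,5,0,1,1,0](9)
Move 6: P1 pit3 -> P1=[0,2,4,0,6,3](1) P2=[4,6,1,1,1,0](9)

Answer: 1 9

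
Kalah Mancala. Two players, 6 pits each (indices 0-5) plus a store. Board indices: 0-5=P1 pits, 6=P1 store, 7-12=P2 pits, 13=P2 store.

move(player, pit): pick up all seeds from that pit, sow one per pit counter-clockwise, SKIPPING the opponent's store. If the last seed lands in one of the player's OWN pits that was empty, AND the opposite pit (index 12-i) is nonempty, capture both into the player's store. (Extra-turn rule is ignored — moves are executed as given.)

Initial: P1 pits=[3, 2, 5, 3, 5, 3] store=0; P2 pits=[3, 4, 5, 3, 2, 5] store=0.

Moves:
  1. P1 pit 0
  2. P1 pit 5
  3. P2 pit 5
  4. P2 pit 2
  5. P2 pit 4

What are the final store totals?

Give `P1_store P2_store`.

Move 1: P1 pit0 -> P1=[0,3,6,4,5,3](0) P2=[3,4,5,3,2,5](0)
Move 2: P1 pit5 -> P1=[0,3,6,4,5,0](1) P2=[4,5,5,3,2,5](0)
Move 3: P2 pit5 -> P1=[1,4,7,5,5,0](1) P2=[4,5,5,3,2,0](1)
Move 4: P2 pit2 -> P1=[2,4,7,5,5,0](1) P2=[4,5,0,4,3,1](2)
Move 5: P2 pit4 -> P1=[3,4,7,5,5,0](1) P2=[4,5,0,4,0,2](3)

Answer: 1 3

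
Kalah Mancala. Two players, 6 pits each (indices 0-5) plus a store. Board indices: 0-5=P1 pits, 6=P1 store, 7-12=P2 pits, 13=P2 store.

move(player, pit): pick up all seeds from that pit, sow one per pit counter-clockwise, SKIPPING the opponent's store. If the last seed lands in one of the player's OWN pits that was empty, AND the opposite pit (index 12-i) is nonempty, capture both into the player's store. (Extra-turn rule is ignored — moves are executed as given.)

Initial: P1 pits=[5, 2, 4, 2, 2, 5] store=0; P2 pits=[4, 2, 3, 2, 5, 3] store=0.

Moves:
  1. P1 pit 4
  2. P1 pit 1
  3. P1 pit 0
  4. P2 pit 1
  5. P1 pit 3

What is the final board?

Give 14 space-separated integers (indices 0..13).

Answer: 0 1 6 0 2 8 2 5 0 4 3 5 3 0

Derivation:
Move 1: P1 pit4 -> P1=[5,2,4,2,0,6](1) P2=[4,2,3,2,5,3](0)
Move 2: P1 pit1 -> P1=[5,0,5,3,0,6](1) P2=[4,2,3,2,5,3](0)
Move 3: P1 pit0 -> P1=[0,1,6,4,1,7](1) P2=[4,2,3,2,5,3](0)
Move 4: P2 pit1 -> P1=[0,1,6,4,1,7](1) P2=[4,0,4,3,5,3](0)
Move 5: P1 pit3 -> P1=[0,1,6,0,2,8](2) P2=[5,0,4,3,5,3](0)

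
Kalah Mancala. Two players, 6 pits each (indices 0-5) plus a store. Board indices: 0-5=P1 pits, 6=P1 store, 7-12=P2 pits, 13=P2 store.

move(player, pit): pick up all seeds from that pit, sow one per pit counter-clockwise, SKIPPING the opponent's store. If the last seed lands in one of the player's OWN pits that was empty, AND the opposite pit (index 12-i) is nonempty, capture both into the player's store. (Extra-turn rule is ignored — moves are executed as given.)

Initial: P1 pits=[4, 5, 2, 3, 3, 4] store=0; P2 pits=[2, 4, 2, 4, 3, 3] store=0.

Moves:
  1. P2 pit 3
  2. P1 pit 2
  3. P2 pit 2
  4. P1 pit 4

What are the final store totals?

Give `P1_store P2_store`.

Answer: 1 1

Derivation:
Move 1: P2 pit3 -> P1=[5,5,2,3,3,4](0) P2=[2,4,2,0,4,4](1)
Move 2: P1 pit2 -> P1=[5,5,0,4,4,4](0) P2=[2,4,2,0,4,4](1)
Move 3: P2 pit2 -> P1=[5,5,0,4,4,4](0) P2=[2,4,0,1,5,4](1)
Move 4: P1 pit4 -> P1=[5,5,0,4,0,5](1) P2=[3,5,0,1,5,4](1)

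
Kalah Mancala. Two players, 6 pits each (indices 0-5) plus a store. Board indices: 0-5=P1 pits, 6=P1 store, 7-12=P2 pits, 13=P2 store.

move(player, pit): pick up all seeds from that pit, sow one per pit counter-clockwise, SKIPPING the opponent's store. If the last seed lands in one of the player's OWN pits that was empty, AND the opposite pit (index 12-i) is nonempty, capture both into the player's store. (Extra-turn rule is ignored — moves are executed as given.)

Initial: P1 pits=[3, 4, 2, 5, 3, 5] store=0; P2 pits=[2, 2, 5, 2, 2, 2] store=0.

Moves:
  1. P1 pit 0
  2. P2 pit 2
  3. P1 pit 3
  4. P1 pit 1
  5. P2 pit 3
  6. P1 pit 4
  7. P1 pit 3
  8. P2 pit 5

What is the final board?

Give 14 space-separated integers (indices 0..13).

Move 1: P1 pit0 -> P1=[0,5,3,6,3,5](0) P2=[2,2,5,2,2,2](0)
Move 2: P2 pit2 -> P1=[1,5,3,6,3,5](0) P2=[2,2,0,3,3,3](1)
Move 3: P1 pit3 -> P1=[1,5,3,0,4,6](1) P2=[3,3,1,3,3,3](1)
Move 4: P1 pit1 -> P1=[1,0,4,1,5,7](2) P2=[3,3,1,3,3,3](1)
Move 5: P2 pit3 -> P1=[1,0,4,1,5,7](2) P2=[3,3,1,0,4,4](2)
Move 6: P1 pit4 -> P1=[1,0,4,1,0,8](3) P2=[4,4,2,0,4,4](2)
Move 7: P1 pit3 -> P1=[1,0,4,0,0,8](8) P2=[4,0,2,0,4,4](2)
Move 8: P2 pit5 -> P1=[2,1,5,0,0,8](8) P2=[4,0,2,0,4,0](3)

Answer: 2 1 5 0 0 8 8 4 0 2 0 4 0 3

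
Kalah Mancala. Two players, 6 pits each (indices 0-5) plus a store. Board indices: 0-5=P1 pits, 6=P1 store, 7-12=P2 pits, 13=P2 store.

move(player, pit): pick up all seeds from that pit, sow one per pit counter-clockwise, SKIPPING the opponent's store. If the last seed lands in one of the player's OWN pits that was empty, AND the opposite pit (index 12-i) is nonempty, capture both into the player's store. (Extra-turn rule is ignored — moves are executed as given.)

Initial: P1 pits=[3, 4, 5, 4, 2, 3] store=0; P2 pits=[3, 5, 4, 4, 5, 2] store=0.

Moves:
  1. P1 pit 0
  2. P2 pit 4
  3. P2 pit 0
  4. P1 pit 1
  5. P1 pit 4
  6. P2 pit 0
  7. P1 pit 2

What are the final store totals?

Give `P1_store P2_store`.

Move 1: P1 pit0 -> P1=[0,5,6,5,2,3](0) P2=[3,5,4,4,5,2](0)
Move 2: P2 pit4 -> P1=[1,6,7,5,2,3](0) P2=[3,5,4,4,0,3](1)
Move 3: P2 pit0 -> P1=[1,6,7,5,2,3](0) P2=[0,6,5,5,0,3](1)
Move 4: P1 pit1 -> P1=[1,0,8,6,3,4](1) P2=[1,6,5,5,0,3](1)
Move 5: P1 pit4 -> P1=[1,0,8,6,0,5](2) P2=[2,6,5,5,0,3](1)
Move 6: P2 pit0 -> P1=[1,0,8,6,0,5](2) P2=[0,7,6,5,0,3](1)
Move 7: P1 pit2 -> P1=[1,0,0,7,1,6](3) P2=[1,8,7,6,0,3](1)

Answer: 3 1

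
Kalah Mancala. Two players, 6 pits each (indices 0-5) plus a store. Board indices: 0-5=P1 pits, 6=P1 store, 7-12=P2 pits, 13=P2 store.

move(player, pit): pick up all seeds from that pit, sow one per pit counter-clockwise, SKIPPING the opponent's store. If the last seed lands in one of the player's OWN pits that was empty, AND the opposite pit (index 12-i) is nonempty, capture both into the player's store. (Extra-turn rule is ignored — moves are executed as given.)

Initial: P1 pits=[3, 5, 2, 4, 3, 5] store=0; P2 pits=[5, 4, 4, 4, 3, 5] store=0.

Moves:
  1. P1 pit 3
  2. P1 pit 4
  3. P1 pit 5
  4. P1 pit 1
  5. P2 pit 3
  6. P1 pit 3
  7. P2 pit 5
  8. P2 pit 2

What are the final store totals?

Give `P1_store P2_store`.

Move 1: P1 pit3 -> P1=[3,5,2,0,4,6](1) P2=[6,4,4,4,3,5](0)
Move 2: P1 pit4 -> P1=[3,5,2,0,0,7](2) P2=[7,5,4,4,3,5](0)
Move 3: P1 pit5 -> P1=[3,5,2,0,0,0](3) P2=[8,6,5,5,4,6](0)
Move 4: P1 pit1 -> P1=[3,0,3,1,1,1](4) P2=[8,6,5,5,4,6](0)
Move 5: P2 pit3 -> P1=[4,1,3,1,1,1](4) P2=[8,6,5,0,5,7](1)
Move 6: P1 pit3 -> P1=[4,1,3,0,2,1](4) P2=[8,6,5,0,5,7](1)
Move 7: P2 pit5 -> P1=[5,2,4,1,3,2](4) P2=[8,6,5,0,5,0](2)
Move 8: P2 pit2 -> P1=[6,2,4,1,3,2](4) P2=[8,6,0,1,6,1](3)

Answer: 4 3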